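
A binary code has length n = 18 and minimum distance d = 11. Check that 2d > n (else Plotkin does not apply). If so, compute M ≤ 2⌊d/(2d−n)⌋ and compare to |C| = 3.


Plotkin bound M ≤ 4; given |C| = 3 ≤ bound (satisfied).

Check applicability: 2d = 22, n = 18.
2d − n = 4 > 0, so Plotkin applies.
Compute d/(2d−n) = 11/4 ≈ 2.7500.
⌊d/(2d−n)⌋ = 2.
Plotkin bound: M ≤ 2·2 = 4.
Given |C| = 3, check: satisfied.
This |C| is below the Plotkin bound.


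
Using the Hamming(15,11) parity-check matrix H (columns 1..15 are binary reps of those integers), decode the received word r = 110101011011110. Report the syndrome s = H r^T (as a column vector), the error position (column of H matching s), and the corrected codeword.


s = (0, 1, 0, 0)^T, error position = 4, corrected codeword c = 110001011011110

Compute s = H r^T mod 2 one row at a time:
  s_1 = 1 + 1 + 0 + 1 + 1 + 1 + 1 + 0 = 6 ≡ 0 (mod 2).
  s_2 = 1 + 0 + 1 + 0 + 1 + 1 + 1 + 0 = 5 ≡ 1 (mod 2).
  s_3 = 1 + 0 + 1 + 0 + 0 + 1 + 1 + 0 = 4 ≡ 0 (mod 2).
  s_4 = 1 + 0 + 0 + 0 + 1 + 1 + 1 + 0 = 4 ≡ 0 (mod 2).
s = (0, 1, 0, 0)^T — this equals column 4 of H (binary 0100), so error is at position 4.
Correct: flip bit 4 of r = 110101011011110 to get c = 110001011011110.


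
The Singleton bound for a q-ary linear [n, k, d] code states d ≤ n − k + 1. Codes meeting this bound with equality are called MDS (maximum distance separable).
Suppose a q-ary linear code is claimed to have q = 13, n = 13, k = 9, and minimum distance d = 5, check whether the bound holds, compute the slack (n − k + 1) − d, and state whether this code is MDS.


Singleton RHS = n − k + 1 = 5, slack = 0, bound satisfied, MDS.

Singleton bound: d ≤ n − k + 1.
Here n = 13, k = 9, so n − k + 1 = 5.
Given d = 5, check d ≤ 5: YES.
Slack = (n − k + 1) − d = 0.
The code is MDS (slack = 0).
Description: the claimed parameters are [13, 9, 5]_13; such a code would be MDS (meets Singleton bound).


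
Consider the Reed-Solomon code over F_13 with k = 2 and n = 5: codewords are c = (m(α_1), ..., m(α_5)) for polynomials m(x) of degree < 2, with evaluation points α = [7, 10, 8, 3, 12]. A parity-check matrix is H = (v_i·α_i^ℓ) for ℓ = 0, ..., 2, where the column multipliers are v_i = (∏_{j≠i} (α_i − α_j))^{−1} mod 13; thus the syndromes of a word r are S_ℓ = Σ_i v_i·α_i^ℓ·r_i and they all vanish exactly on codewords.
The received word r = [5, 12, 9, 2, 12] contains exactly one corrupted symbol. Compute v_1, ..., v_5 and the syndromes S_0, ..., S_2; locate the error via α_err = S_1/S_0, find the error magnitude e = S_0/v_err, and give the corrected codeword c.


S = (3, 4, 1), error at position 2, error magnitude e = 8, c = [5, 4, 9, 2, 12].

Step 1: column multipliers v_i = (∏_{j≠i}(α_i − α_j))^{−1} mod 13.
  i = 1 (α = 7): (7−10)(7−8)(7−3)(7−12) = (−3)·(−1)·4·(−5) = −60 ≡ 5, so v_1 = 5^{−1} = 8 (mod 13).
  i = 2 (α = 10): (10−7)(10−8)(10−3)(10−12) = 3·2·7·(−2) = −84 ≡ 7, so v_2 = 7^{−1} = 2 (mod 13).
  i = 3 (α = 8): (8−7)(8−10)(8−3)(8−12) = 1·(−2)·5·(−4) = 40 ≡ 1, so v_3 = 1^{−1} = 1 (mod 13).
  i = 4 (α = 3): (3−7)(3−10)(3−8)(3−12) = (−4)·(−7)·(−5)·(−9) = 1260 ≡ 12, so v_4 = 12^{−1} = 12 (mod 13).
  i = 5 (α = 12): (12−7)(12−10)(12−8)(12−3) = 5·2·4·9 = 360 ≡ 9, so v_5 = 9^{−1} = 3 (mod 13).
  v = [8, 2, 1, 12, 3].
Step 2: syndromes of r = [5, 12, 9, 2, 12] (all sums mod 13).
  S_0 = Σ v_i r_i = 8·5 + 2·12 + 1·9 + 12·2 + 3·12 = 133 ≡ 3.
  S_1 = Σ v_i α_i r_i = 8·7·5 + 2·10·12 + 1·8·9 + 12·3·2 + 3·12·12 = 1096 ≡ 4.
  α_i^2 mod 13 = [10, 9, 12, 9, 1].
  S_2 = Σ v_i α_i^2 r_i = 8·10·5 + 2·9·12 + 1·12·9 + 12·9·2 + 3·1·12 = 976 ≡ 1.
  S = (3, 4, 1) ≠ 0, so r is not a codeword (an error is present).
Step 3: locate the error. For a single error e at position i, S_ℓ = v_i·e·α_i^ℓ, so α_err = S_1/S_0.
  S_0^{−1} = 3^{−1} = 9 (mod 13), so α_err = 4·9 = 36 ≡ 10 = α_2. Error position i = 2.
  Consistency check: S_2/S_1 = 1·10 = 10 ≡ 10 = α_err ✓ (single-error assumption holds).
Step 4: error magnitude e = S_0/v_2 = S_0·∏_{j≠2}(α_2 − α_j) = 3·7 = 21 ≡ 8 (mod 13).
Step 5: correct position 2: c_2 = r_2 − e = 12 − 8 ≡ 4 (mod 13). Hence c = [5, 4, 9, 2, 12].
  Check: interpolating c through the α_i gives m(x) = 3 + 4·x (degree < 2) with m(α_i) = c_i for every i, so c is indeed a codeword.


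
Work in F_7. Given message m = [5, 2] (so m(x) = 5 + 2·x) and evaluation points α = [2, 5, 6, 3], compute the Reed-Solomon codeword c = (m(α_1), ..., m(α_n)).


c = [2, 1, 3, 4]

Message polynomial: m(x) = 5 + 2·x (mod 7).
For each evaluation point α_i, compute m(α_i) mod 7:
  α_1 = 2: Horner steps 2 → 2, so m(2) = 2.
  α_2 = 5: Horner steps 2 → 1, so m(5) = 1.
  α_3 = 6: Horner steps 2 → 3, so m(6) = 3.
  α_4 = 3: Horner steps 2 → 4, so m(3) = 4.
Codeword c = [2, 1, 3, 4] ∈ F_7^4.


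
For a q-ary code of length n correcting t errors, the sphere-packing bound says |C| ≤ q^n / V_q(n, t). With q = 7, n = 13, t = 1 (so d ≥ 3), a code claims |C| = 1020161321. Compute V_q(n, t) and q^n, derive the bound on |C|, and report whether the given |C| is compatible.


V_q(n, t) = 79, q^n = 96889010407, Hamming bound = 1226443169, |C| = 1020161321 ≤ bound (satisfied).

Step 1: Compute V_q(n, t) = Σ_{j=0}^1 C(n, j) (q−1)^j.
  j = 0: C(13,0)·(6)^0 = 1·1 = 1.
  j = 1: C(13,1)·(6)^1 = 13·6 = 78.
  V_q(n, t) = 1 + 78 = 79.
Step 2: q^n = 7^13 = 96889010407.
Step 3: Hamming bound ⌊q^n / V_q(n,t)⌋ = ⌊96889010407/79⌋ = 1226443169.
Step 4: Compare |C| = 1020161321 to 1226443169: satisfied.
The claimed |C| lies below the Hamming bound.


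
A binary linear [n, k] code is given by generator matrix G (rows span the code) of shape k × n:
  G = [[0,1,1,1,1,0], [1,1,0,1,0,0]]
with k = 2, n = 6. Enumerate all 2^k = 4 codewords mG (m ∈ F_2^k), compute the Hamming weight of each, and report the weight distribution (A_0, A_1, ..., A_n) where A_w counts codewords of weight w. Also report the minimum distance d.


Weight distribution: A_0 = 1, A_3 = 2, A_4 = 1. Minimum distance d = 3.

Enumerate all 2^2 = 4 messages m ∈ F_2^2.
For each, compute codeword c = mG in F_2^6, then tally its weight.
  m = 00 → c = 000000, weight = 0.
  m = 10 → c = 011110, weight = 4.
  m = 01 → c = 110100, weight = 3.
  m = 11 → c = 101010, weight = 3.
Tally weights:
  weight 0: 1 codewords.
  weight 3: 2 codewords.
  weight 4: 1 codewords.
Minimum distance d = smallest w > 0 with A_w > 0 = 3.
Sanity: Σ A_w = 4 = 2^2 = 4 ✓.


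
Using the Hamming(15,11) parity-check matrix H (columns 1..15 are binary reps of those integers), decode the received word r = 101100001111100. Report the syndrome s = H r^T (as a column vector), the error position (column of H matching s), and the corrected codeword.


s = (1, 1, 1, 1)^T, error position = 15, corrected codeword c = 101100001111101

Compute s = H r^T mod 2 one row at a time:
  s_1 = 0 + 1 + 1 + 1 + 1 + 1 + 0 + 0 = 5 ≡ 1 (mod 2).
  s_2 = 1 + 0 + 0 + 0 + 1 + 1 + 0 + 0 = 3 ≡ 1 (mod 2).
  s_3 = 0 + 1 + 0 + 0 + 1 + 1 + 0 + 0 = 3 ≡ 1 (mod 2).
  s_4 = 1 + 1 + 0 + 0 + 1 + 1 + 1 + 0 = 5 ≡ 1 (mod 2).
s = (1, 1, 1, 1)^T — this equals column 15 of H (binary 1111), so error is at position 15.
Correct: flip bit 15 of r = 101100001111100 to get c = 101100001111101.


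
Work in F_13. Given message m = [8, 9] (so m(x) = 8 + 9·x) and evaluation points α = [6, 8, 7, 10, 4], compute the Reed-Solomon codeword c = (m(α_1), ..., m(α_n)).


c = [10, 2, 6, 7, 5]

Message polynomial: m(x) = 8 + 9·x (mod 13).
For each evaluation point α_i, compute m(α_i) mod 13:
  α_1 = 6: Horner steps 9 → 10, so m(6) = 10.
  α_2 = 8: Horner steps 9 → 2, so m(8) = 2.
  α_3 = 7: Horner steps 9 → 6, so m(7) = 6.
  α_4 = 10: Horner steps 9 → 7, so m(10) = 7.
  α_5 = 4: Horner steps 9 → 5, so m(4) = 5.
Codeword c = [10, 2, 6, 7, 5] ∈ F_13^5.


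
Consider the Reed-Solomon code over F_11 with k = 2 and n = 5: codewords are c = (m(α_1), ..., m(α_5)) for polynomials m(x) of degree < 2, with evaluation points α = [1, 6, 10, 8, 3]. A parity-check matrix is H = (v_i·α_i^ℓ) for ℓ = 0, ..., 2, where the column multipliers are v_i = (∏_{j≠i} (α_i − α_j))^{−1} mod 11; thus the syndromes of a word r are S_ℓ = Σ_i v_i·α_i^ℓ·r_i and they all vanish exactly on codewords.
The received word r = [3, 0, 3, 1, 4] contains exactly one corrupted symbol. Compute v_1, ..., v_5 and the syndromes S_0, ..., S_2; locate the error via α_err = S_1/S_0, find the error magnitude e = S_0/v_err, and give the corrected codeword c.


S = (5, 6, 5), error at position 3, error magnitude e = 1, c = [3, 0, 2, 1, 4].

Step 1: column multipliers v_i = (∏_{j≠i}(α_i − α_j))^{−1} mod 11.
  i = 1 (α = 1): (1−6)(1−10)(1−8)(1−3) = (−5)·(−9)·(−7)·(−2) = 630 ≡ 3, so v_1 = 3^{−1} = 4 (mod 11).
  i = 2 (α = 6): (6−1)(6−10)(6−8)(6−3) = 5·(−4)·(−2)·3 = 120 ≡ 10, so v_2 = 10^{−1} = 10 (mod 11).
  i = 3 (α = 10): (10−1)(10−6)(10−8)(10−3) = 9·4·2·7 = 504 ≡ 9, so v_3 = 9^{−1} = 5 (mod 11).
  i = 4 (α = 8): (8−1)(8−6)(8−10)(8−3) = 7·2·(−2)·5 = −140 ≡ 3, so v_4 = 3^{−1} = 4 (mod 11).
  i = 5 (α = 3): (3−1)(3−6)(3−10)(3−8) = 2·(−3)·(−7)·(−5) = −210 ≡ 10, so v_5 = 10^{−1} = 10 (mod 11).
  v = [4, 10, 5, 4, 10].
Step 2: syndromes of r = [3, 0, 3, 1, 4] (all sums mod 11).
  S_0 = Σ v_i r_i = 4·3 + 10·0 + 5·3 + 4·1 + 10·4 = 71 ≡ 5.
  S_1 = Σ v_i α_i r_i = 4·1·3 + 10·6·0 + 5·10·3 + 4·8·1 + 10·3·4 = 314 ≡ 6.
  α_i^2 mod 11 = [1, 3, 1, 9, 9].
  S_2 = Σ v_i α_i^2 r_i = 4·1·3 + 10·3·0 + 5·1·3 + 4·9·1 + 10·9·4 = 423 ≡ 5.
  S = (5, 6, 5) ≠ 0, so r is not a codeword (an error is present).
Step 3: locate the error. For a single error e at position i, S_ℓ = v_i·e·α_i^ℓ, so α_err = S_1/S_0.
  S_0^{−1} = 5^{−1} = 9 (mod 11), so α_err = 6·9 = 54 ≡ 10 = α_3. Error position i = 3.
  Consistency check: S_2/S_1 = 5·2 = 10 ≡ 10 = α_err ✓ (single-error assumption holds).
Step 4: error magnitude e = S_0/v_3 = S_0·∏_{j≠3}(α_3 − α_j) = 5·9 = 45 ≡ 1 (mod 11).
Step 5: correct position 3: c_3 = r_3 − e = 3 − 1 ≡ 2 (mod 11). Hence c = [3, 0, 2, 1, 4].
  Check: interpolating c through the α_i gives m(x) = 8 + 6·x (degree < 2) with m(α_i) = c_i for every i, so c is indeed a codeword.


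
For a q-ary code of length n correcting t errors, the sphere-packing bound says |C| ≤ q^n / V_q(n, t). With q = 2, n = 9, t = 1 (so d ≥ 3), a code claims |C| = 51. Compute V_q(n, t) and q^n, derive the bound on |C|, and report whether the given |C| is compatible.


V_q(n, t) = 10, q^n = 512, Hamming bound = 51, |C| = 51 ≤ bound (satisfied).

Step 1: Compute V_q(n, t) = Σ_{j=0}^1 C(n, j) (q−1)^j.
  j = 0: C(9,0)·(1)^0 = 1·1 = 1.
  j = 1: C(9,1)·(1)^1 = 9·1 = 9.
  V_q(n, t) = 1 + 9 = 10.
Step 2: q^n = 2^9 = 512.
Step 3: Hamming bound ⌊q^n / V_q(n,t)⌋ = ⌊512/10⌋ = 51.
Step 4: Compare |C| = 51 to 51: satisfied.
The claimed |C| lies at the Hamming bound (tight).


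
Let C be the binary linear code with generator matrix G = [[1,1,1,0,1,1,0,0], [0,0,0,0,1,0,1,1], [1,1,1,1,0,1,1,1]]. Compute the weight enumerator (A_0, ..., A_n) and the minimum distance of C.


Weight distribution: A_0 = 1, A_1 = 1, A_3 = 1, A_4 = 1, A_5 = 1, A_6 = 2, A_7 = 1. Minimum distance d = 1.

Enumerate all 2^3 = 8 messages m ∈ F_2^3.
For each, compute codeword c = mG in F_2^8, then tally its weight.
  m = 000 → c = 00000000, weight = 0.
  m = 100 → c = 11101100, weight = 5.
  m = 010 → c = 00001011, weight = 3.
  m = 110 → c = 11100111, weight = 6.
  m = 001 → c = 11110111, weight = 7.
  m = 101 → c = 00011011, weight = 4.
  m = 011 → c = 11111100, weight = 6.
  m = 111 → c = 00010000, weight = 1.
Tally weights:
  weight 0: 1 codewords.
  weight 1: 1 codewords.
  weight 3: 1 codewords.
  weight 4: 1 codewords.
  weight 5: 1 codewords.
  weight 6: 2 codewords.
  weight 7: 1 codewords.
Minimum distance d = smallest w > 0 with A_w > 0 = 1.
Sanity: Σ A_w = 8 = 2^3 = 8 ✓.


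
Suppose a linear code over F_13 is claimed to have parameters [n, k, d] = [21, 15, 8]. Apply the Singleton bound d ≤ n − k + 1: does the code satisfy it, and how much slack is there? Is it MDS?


Singleton RHS = n − k + 1 = 7, slack = -1, bound violated (no such code; not MDS).

Singleton bound: d ≤ n − k + 1.
Here n = 21, k = 15, so n − k + 1 = 7.
Given d = 8, check d ≤ 7: NO.
Slack = (n − k + 1) − d = -1.
The slack is negative: d = 8 exceeds n − k + 1 = 7 by 1, so the Singleton bound is violated and no linear [21, 15, 8]_13 code can exist. In particular it is not MDS (MDS requires d = n − k + 1 exactly).
Description: the claimed parameters are [21, 15, 8]_13; such a code would be impossible (violates the Singleton bound).


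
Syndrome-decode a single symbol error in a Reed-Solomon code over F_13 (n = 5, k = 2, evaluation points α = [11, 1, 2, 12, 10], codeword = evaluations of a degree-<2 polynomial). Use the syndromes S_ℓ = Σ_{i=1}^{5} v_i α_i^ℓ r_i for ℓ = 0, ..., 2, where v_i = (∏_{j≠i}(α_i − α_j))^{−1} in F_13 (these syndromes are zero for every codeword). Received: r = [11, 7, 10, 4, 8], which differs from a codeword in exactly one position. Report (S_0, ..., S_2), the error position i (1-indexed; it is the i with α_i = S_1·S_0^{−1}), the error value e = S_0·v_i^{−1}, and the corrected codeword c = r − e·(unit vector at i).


S = (10, 3, 10), error at position 4, error magnitude e = 3, c = [11, 7, 10, 1, 8].

Step 1: column multipliers v_i = (∏_{j≠i}(α_i − α_j))^{−1} mod 13.
  i = 1 (α = 11): (11−1)(11−2)(11−12)(11−10) = 10·9·(−1)·1 = −90 ≡ 1, so v_1 = 1^{−1} = 1 (mod 13).
  i = 2 (α = 1): (1−11)(1−2)(1−12)(1−10) = (−10)·(−1)·(−11)·(−9) = 990 ≡ 2, so v_2 = 2^{−1} = 7 (mod 13).
  i = 3 (α = 2): (2−11)(2−1)(2−12)(2−10) = (−9)·1·(−10)·(−8) = −720 ≡ 8, so v_3 = 8^{−1} = 5 (mod 13).
  i = 4 (α = 12): (12−11)(12−1)(12−2)(12−10) = 1·11·10·2 = 220 ≡ 12, so v_4 = 12^{−1} = 12 (mod 13).
  i = 5 (α = 10): (10−11)(10−1)(10−2)(10−12) = (−1)·9·8·(−2) = 144 ≡ 1, so v_5 = 1^{−1} = 1 (mod 13).
  v = [1, 7, 5, 12, 1].
Step 2: syndromes of r = [11, 7, 10, 4, 8] (all sums mod 13).
  S_0 = Σ v_i r_i = 1·11 + 7·7 + 5·10 + 12·4 + 1·8 = 166 ≡ 10.
  S_1 = Σ v_i α_i r_i = 1·11·11 + 7·1·7 + 5·2·10 + 12·12·4 + 1·10·8 = 926 ≡ 3.
  α_i^2 mod 13 = [4, 1, 4, 1, 9].
  S_2 = Σ v_i α_i^2 r_i = 1·4·11 + 7·1·7 + 5·4·10 + 12·1·4 + 1·9·8 = 413 ≡ 10.
  S = (10, 3, 10) ≠ 0, so r is not a codeword (an error is present).
Step 3: locate the error. For a single error e at position i, S_ℓ = v_i·e·α_i^ℓ, so α_err = S_1/S_0.
  S_0^{−1} = 10^{−1} = 4 (mod 13), so α_err = 3·4 = 12 ≡ 12 = α_4. Error position i = 4.
  Consistency check: S_2/S_1 = 10·9 = 90 ≡ 12 = α_err ✓ (single-error assumption holds).
Step 4: error magnitude e = S_0/v_4 = S_0·∏_{j≠4}(α_4 − α_j) = 10·12 = 120 ≡ 3 (mod 13).
Step 5: correct position 4: c_4 = r_4 − e = 4 − 3 ≡ 1 (mod 13). Hence c = [11, 7, 10, 1, 8].
  Check: interpolating c through the α_i gives m(x) = 4 + 3·x (degree < 2) with m(α_i) = c_i for every i, so c is indeed a codeword.


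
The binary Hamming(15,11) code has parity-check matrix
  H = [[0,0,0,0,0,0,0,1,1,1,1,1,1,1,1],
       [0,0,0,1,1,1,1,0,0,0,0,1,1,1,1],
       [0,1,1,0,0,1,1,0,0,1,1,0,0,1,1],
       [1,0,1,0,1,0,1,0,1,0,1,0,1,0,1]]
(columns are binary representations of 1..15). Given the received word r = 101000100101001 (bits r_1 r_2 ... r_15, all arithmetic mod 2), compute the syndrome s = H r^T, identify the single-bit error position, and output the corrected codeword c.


s = (1, 1, 0, 0)^T, error position = 12, corrected codeword c = 101000100100001

Compute s = H r^T mod 2 one row at a time:
  s_1 = 0 + 0 + 1 + 0 + 1 + 0 + 0 + 1 = 3 ≡ 1 (mod 2).
  s_2 = 0 + 0 + 0 + 1 + 1 + 0 + 0 + 1 = 3 ≡ 1 (mod 2).
  s_3 = 0 + 1 + 0 + 1 + 1 + 0 + 0 + 1 = 4 ≡ 0 (mod 2).
  s_4 = 1 + 1 + 0 + 1 + 0 + 0 + 0 + 1 = 4 ≡ 0 (mod 2).
s = (1, 1, 0, 0)^T — this equals column 12 of H (binary 1100), so error is at position 12.
Correct: flip bit 12 of r = 101000100101001 to get c = 101000100100001.


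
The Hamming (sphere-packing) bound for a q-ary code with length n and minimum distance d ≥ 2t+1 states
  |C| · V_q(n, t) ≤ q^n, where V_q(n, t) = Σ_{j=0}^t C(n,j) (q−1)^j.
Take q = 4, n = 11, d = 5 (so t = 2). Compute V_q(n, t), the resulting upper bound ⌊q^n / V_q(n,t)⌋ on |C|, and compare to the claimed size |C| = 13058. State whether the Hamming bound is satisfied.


V_q(n, t) = 529, q^n = 4194304, Hamming bound = 7928, |C| = 13058 > bound (violated).

Step 1: Compute V_q(n, t) = Σ_{j=0}^2 C(n, j) (q−1)^j.
  j = 0: C(11,0)·(3)^0 = 1·1 = 1.
  j = 1: C(11,1)·(3)^1 = 11·3 = 33.
  j = 2: C(11,2)·(3)^2 = 55·9 = 495.
  V_q(n, t) = 1 + 33 + 495 = 529.
Step 2: q^n = 4^11 = 4194304.
Step 3: Hamming bound ⌊q^n / V_q(n,t)⌋ = ⌊4194304/529⌋ = 7928.
Step 4: Compare |C| = 13058 to 7928: violated.
The claimed |C| lies above the Hamming bound, so no 4-ary code of length 11 with d ≥ 5 can have 13058 codewords.


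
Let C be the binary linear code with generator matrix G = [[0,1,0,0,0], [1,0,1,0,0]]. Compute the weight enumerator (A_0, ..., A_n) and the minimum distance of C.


Weight distribution: A_0 = 1, A_1 = 1, A_2 = 1, A_3 = 1. Minimum distance d = 1.

Enumerate all 2^2 = 4 messages m ∈ F_2^2.
For each, compute codeword c = mG in F_2^5, then tally its weight.
  m = 00 → c = 00000, weight = 0.
  m = 10 → c = 01000, weight = 1.
  m = 01 → c = 10100, weight = 2.
  m = 11 → c = 11100, weight = 3.
Tally weights:
  weight 0: 1 codewords.
  weight 1: 1 codewords.
  weight 2: 1 codewords.
  weight 3: 1 codewords.
Minimum distance d = smallest w > 0 with A_w > 0 = 1.
Sanity: Σ A_w = 4 = 2^2 = 4 ✓.


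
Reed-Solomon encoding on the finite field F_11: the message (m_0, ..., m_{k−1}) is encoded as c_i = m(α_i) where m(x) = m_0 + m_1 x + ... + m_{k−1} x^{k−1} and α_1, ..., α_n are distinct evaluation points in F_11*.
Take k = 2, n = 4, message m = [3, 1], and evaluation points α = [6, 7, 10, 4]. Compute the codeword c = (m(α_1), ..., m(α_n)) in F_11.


c = [9, 10, 2, 7]

Message polynomial: m(x) = 3 + 1·x (mod 11).
For each evaluation point α_i, compute m(α_i) mod 11:
  α_1 = 6: Horner steps 1 → 9, so m(6) = 9.
  α_2 = 7: Horner steps 1 → 10, so m(7) = 10.
  α_3 = 10: Horner steps 1 → 2, so m(10) = 2.
  α_4 = 4: Horner steps 1 → 7, so m(4) = 7.
Codeword c = [9, 10, 2, 7] ∈ F_11^4.


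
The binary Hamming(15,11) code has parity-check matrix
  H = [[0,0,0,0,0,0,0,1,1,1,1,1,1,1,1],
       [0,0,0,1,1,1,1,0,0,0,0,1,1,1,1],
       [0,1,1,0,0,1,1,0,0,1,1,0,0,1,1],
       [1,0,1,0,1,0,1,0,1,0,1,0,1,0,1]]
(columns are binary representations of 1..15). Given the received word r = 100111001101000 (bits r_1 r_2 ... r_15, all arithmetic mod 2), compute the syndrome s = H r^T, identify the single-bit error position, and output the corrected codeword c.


s = (1, 0, 0, 1)^T, error position = 9, corrected codeword c = 100111000101000

Compute s = H r^T mod 2 one row at a time:
  s_1 = 0 + 1 + 1 + 0 + 1 + 0 + 0 + 0 = 3 ≡ 1 (mod 2).
  s_2 = 1 + 1 + 1 + 0 + 1 + 0 + 0 + 0 = 4 ≡ 0 (mod 2).
  s_3 = 0 + 0 + 1 + 0 + 1 + 0 + 0 + 0 = 2 ≡ 0 (mod 2).
  s_4 = 1 + 0 + 1 + 0 + 1 + 0 + 0 + 0 = 3 ≡ 1 (mod 2).
s = (1, 0, 0, 1)^T — this equals column 9 of H (binary 1001), so error is at position 9.
Correct: flip bit 9 of r = 100111001101000 to get c = 100111000101000.


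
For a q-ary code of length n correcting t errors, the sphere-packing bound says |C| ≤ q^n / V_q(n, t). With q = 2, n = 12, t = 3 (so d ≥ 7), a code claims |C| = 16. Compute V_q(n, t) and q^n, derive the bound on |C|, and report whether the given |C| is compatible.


V_q(n, t) = 299, q^n = 4096, Hamming bound = 13, |C| = 16 > bound (violated).

Step 1: Compute V_q(n, t) = Σ_{j=0}^3 C(n, j) (q−1)^j.
  j = 0: C(12,0)·(1)^0 = 1·1 = 1.
  j = 1: C(12,1)·(1)^1 = 12·1 = 12.
  j = 2: C(12,2)·(1)^2 = 66·1 = 66.
  j = 3: C(12,3)·(1)^3 = 220·1 = 220.
  V_q(n, t) = 1 + 12 + 66 + 220 = 299.
Step 2: q^n = 2^12 = 4096.
Step 3: Hamming bound ⌊q^n / V_q(n,t)⌋ = ⌊4096/299⌋ = 13.
Step 4: Compare |C| = 16 to 13: violated.
The claimed |C| lies above the Hamming bound, so no 2-ary code of length 12 with d ≥ 7 can have 16 codewords.


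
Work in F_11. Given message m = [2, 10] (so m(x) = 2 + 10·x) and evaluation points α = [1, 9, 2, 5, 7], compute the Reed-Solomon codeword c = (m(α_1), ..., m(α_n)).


c = [1, 4, 0, 8, 6]

Message polynomial: m(x) = 2 + 10·x (mod 11).
For each evaluation point α_i, compute m(α_i) mod 11:
  α_1 = 1: Horner steps 10 → 1, so m(1) = 1.
  α_2 = 9: Horner steps 10 → 4, so m(9) = 4.
  α_3 = 2: Horner steps 10 → 0, so m(2) = 0.
  α_4 = 5: Horner steps 10 → 8, so m(5) = 8.
  α_5 = 7: Horner steps 10 → 6, so m(7) = 6.
Codeword c = [1, 4, 0, 8, 6] ∈ F_11^5.


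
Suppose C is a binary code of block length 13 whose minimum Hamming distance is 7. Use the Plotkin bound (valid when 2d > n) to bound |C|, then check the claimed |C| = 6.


Plotkin bound M ≤ 14; given |C| = 6 ≤ bound (satisfied).

Check applicability: 2d = 14, n = 13.
2d − n = 1 > 0, so Plotkin applies.
Compute d/(2d−n) = 7/1 ≈ 7.0000.
⌊d/(2d−n)⌋ = 7.
Plotkin bound: M ≤ 2·7 = 14.
Given |C| = 6, check: satisfied.
This |C| is below the Plotkin bound.


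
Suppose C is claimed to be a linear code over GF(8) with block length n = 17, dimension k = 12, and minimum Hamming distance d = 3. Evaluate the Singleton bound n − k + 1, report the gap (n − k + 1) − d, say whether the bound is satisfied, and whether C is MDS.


Singleton RHS = n − k + 1 = 6, slack = 3, bound satisfied, not MDS.

Singleton bound: d ≤ n − k + 1.
Here n = 17, k = 12, so n − k + 1 = 6.
Given d = 3, check d ≤ 6: YES.
Slack = (n − k + 1) − d = 3.
The code is NOT MDS (slack = 3 > 0).
Description: the claimed parameters are [17, 12, 3]_8; such a code would be non-MDS.


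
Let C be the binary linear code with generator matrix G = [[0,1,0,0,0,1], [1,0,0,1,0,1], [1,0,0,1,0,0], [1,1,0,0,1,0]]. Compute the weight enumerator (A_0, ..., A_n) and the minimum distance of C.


Weight distribution: A_0 = 1, A_1 = 2, A_2 = 4, A_3 = 6, A_4 = 3. Minimum distance d = 1.

Enumerate all 2^4 = 16 messages m ∈ F_2^4.
For each, compute codeword c = mG in F_2^6, then tally its weight.
  m = 0000 → c = 000000, weight = 0.
  m = 1000 → c = 010001, weight = 2.
  m = 0100 → c = 100101, weight = 3.
  m = 1100 → c = 110100, weight = 3.
  m = 0010 → c = 100100, weight = 2.
  m = 1010 → c = 110101, weight = 4.
  m = 0110 → c = 000001, weight = 1.
  m = 1110 → c = 010000, weight = 1.
  m = 0001 → c = 110010, weight = 3.
  m = 1001 → c = 100011, weight = 3.
  m = 0101 → c = 010111, weight = 4.
  m = 1101 → c = 000110, weight = 2.
  m = 0011 → c = 010110, weight = 3.
  m = 1011 → c = 000111, weight = 3.
  m = 0111 → c = 110011, weight = 4.
  m = 1111 → c = 100010, weight = 2.
Tally weights:
  weight 0: 1 codewords.
  weight 1: 2 codewords.
  weight 2: 4 codewords.
  weight 3: 6 codewords.
  weight 4: 3 codewords.
Minimum distance d = smallest w > 0 with A_w > 0 = 1.
Sanity: Σ A_w = 16 = 2^4 = 16 ✓.


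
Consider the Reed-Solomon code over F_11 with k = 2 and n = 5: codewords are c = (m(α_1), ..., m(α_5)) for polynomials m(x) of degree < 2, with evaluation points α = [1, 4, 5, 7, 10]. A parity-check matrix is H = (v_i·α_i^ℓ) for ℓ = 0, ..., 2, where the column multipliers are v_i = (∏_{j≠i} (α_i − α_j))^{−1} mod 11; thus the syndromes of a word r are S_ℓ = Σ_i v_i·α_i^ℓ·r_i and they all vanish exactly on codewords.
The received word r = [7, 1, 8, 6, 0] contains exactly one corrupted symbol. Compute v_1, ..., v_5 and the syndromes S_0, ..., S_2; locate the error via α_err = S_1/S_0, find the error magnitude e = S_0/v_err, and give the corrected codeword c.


S = (6, 8, 7), error at position 3, error magnitude e = 9, c = [7, 1, 10, 6, 0].

Step 1: column multipliers v_i = (∏_{j≠i}(α_i − α_j))^{−1} mod 11.
  i = 1 (α = 1): (1−4)(1−5)(1−7)(1−10) = (−3)·(−4)·(−6)·(−9) = 648 ≡ 10, so v_1 = 10^{−1} = 10 (mod 11).
  i = 2 (α = 4): (4−1)(4−5)(4−7)(4−10) = 3·(−1)·(−3)·(−6) = −54 ≡ 1, so v_2 = 1^{−1} = 1 (mod 11).
  i = 3 (α = 5): (5−1)(5−4)(5−7)(5−10) = 4·1·(−2)·(−5) = 40 ≡ 7, so v_3 = 7^{−1} = 8 (mod 11).
  i = 4 (α = 7): (7−1)(7−4)(7−5)(7−10) = 6·3·2·(−3) = −108 ≡ 2, so v_4 = 2^{−1} = 6 (mod 11).
  i = 5 (α = 10): (10−1)(10−4)(10−5)(10−7) = 9·6·5·3 = 810 ≡ 7, so v_5 = 7^{−1} = 8 (mod 11).
  v = [10, 1, 8, 6, 8].
Step 2: syndromes of r = [7, 1, 8, 6, 0] (all sums mod 11).
  S_0 = Σ v_i r_i = 10·7 + 1·1 + 8·8 + 6·6 + 8·0 = 171 ≡ 6.
  S_1 = Σ v_i α_i r_i = 10·1·7 + 1·4·1 + 8·5·8 + 6·7·6 + 8·10·0 = 646 ≡ 8.
  α_i^2 mod 11 = [1, 5, 3, 5, 1].
  S_2 = Σ v_i α_i^2 r_i = 10·1·7 + 1·5·1 + 8·3·8 + 6·5·6 + 8·1·0 = 447 ≡ 7.
  S = (6, 8, 7) ≠ 0, so r is not a codeword (an error is present).
Step 3: locate the error. For a single error e at position i, S_ℓ = v_i·e·α_i^ℓ, so α_err = S_1/S_0.
  S_0^{−1} = 6^{−1} = 2 (mod 11), so α_err = 8·2 = 16 ≡ 5 = α_3. Error position i = 3.
  Consistency check: S_2/S_1 = 7·7 = 49 ≡ 5 = α_err ✓ (single-error assumption holds).
Step 4: error magnitude e = S_0/v_3 = S_0·∏_{j≠3}(α_3 − α_j) = 6·7 = 42 ≡ 9 (mod 11).
Step 5: correct position 3: c_3 = r_3 − e = 8 − 9 ≡ 10 (mod 11). Hence c = [7, 1, 10, 6, 0].
  Check: interpolating c through the α_i gives m(x) = 9 + 9·x (degree < 2) with m(α_i) = c_i for every i, so c is indeed a codeword.


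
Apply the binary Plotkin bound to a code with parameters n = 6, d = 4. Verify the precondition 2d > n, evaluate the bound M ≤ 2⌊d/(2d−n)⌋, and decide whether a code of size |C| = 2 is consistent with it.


Plotkin bound M ≤ 4; given |C| = 2 ≤ bound (satisfied).

Check applicability: 2d = 8, n = 6.
2d − n = 2 > 0, so Plotkin applies.
Compute d/(2d−n) = 4/2 ≈ 2.0000.
⌊d/(2d−n)⌋ = 2.
Plotkin bound: M ≤ 2·2 = 4.
Given |C| = 2, check: satisfied.
This |C| is below the Plotkin bound.


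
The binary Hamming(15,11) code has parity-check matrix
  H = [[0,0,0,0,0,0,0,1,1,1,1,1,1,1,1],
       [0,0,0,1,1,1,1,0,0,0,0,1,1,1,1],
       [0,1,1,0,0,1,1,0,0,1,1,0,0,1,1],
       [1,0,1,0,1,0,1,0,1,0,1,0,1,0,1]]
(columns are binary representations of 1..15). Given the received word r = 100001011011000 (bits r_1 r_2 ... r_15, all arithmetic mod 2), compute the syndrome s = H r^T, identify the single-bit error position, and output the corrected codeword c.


s = (0, 0, 0, 1)^T, error position = 1, corrected codeword c = 000001011011000

Compute s = H r^T mod 2 one row at a time:
  s_1 = 1 + 1 + 0 + 1 + 1 + 0 + 0 + 0 = 4 ≡ 0 (mod 2).
  s_2 = 0 + 0 + 1 + 0 + 1 + 0 + 0 + 0 = 2 ≡ 0 (mod 2).
  s_3 = 0 + 0 + 1 + 0 + 0 + 1 + 0 + 0 = 2 ≡ 0 (mod 2).
  s_4 = 1 + 0 + 0 + 0 + 1 + 1 + 0 + 0 = 3 ≡ 1 (mod 2).
s = (0, 0, 0, 1)^T — this equals column 1 of H (binary 0001), so error is at position 1.
Correct: flip bit 1 of r = 100001011011000 to get c = 000001011011000.


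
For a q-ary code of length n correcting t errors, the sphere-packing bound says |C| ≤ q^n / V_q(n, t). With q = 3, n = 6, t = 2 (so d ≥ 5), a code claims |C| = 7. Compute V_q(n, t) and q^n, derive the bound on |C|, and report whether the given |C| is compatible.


V_q(n, t) = 73, q^n = 729, Hamming bound = 9, |C| = 7 ≤ bound (satisfied).

Step 1: Compute V_q(n, t) = Σ_{j=0}^2 C(n, j) (q−1)^j.
  j = 0: C(6,0)·(2)^0 = 1·1 = 1.
  j = 1: C(6,1)·(2)^1 = 6·2 = 12.
  j = 2: C(6,2)·(2)^2 = 15·4 = 60.
  V_q(n, t) = 1 + 12 + 60 = 73.
Step 2: q^n = 3^6 = 729.
Step 3: Hamming bound ⌊q^n / V_q(n,t)⌋ = ⌊729/73⌋ = 9.
Step 4: Compare |C| = 7 to 9: satisfied.
The claimed |C| lies below the Hamming bound.


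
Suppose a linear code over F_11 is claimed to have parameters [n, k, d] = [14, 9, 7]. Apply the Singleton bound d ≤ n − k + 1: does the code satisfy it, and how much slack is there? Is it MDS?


Singleton RHS = n − k + 1 = 6, slack = -1, bound violated (no such code; not MDS).

Singleton bound: d ≤ n − k + 1.
Here n = 14, k = 9, so n − k + 1 = 6.
Given d = 7, check d ≤ 6: NO.
Slack = (n − k + 1) − d = -1.
The slack is negative: d = 7 exceeds n − k + 1 = 6 by 1, so the Singleton bound is violated and no linear [14, 9, 7]_11 code can exist. In particular it is not MDS (MDS requires d = n − k + 1 exactly).
Description: the claimed parameters are [14, 9, 7]_11; such a code would be impossible (violates the Singleton bound).


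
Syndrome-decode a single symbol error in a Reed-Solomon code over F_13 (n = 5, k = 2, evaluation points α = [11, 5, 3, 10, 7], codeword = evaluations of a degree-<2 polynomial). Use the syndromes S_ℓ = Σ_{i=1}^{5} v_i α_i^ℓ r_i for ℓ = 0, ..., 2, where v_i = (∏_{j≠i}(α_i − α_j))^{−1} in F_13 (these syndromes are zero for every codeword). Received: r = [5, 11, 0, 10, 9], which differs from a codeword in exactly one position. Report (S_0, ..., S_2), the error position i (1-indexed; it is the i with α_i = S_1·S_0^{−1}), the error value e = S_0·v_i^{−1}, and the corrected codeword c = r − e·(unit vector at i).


S = (9, 12, 3), error at position 4, error magnitude e = 4, c = [5, 11, 0, 6, 9].

Step 1: column multipliers v_i = (∏_{j≠i}(α_i − α_j))^{−1} mod 13.
  i = 1 (α = 11): (11−5)(11−3)(11−10)(11−7) = 6·8·1·4 = 192 ≡ 10, so v_1 = 10^{−1} = 4 (mod 13).
  i = 2 (α = 5): (5−11)(5−3)(5−10)(5−7) = (−6)·2·(−5)·(−2) = −120 ≡ 10, so v_2 = 10^{−1} = 4 (mod 13).
  i = 3 (α = 3): (3−11)(3−5)(3−10)(3−7) = (−8)·(−2)·(−7)·(−4) = 448 ≡ 6, so v_3 = 6^{−1} = 11 (mod 13).
  i = 4 (α = 10): (10−11)(10−5)(10−3)(10−7) = (−1)·5·7·3 = −105 ≡ 12, so v_4 = 12^{−1} = 12 (mod 13).
  i = 5 (α = 7): (7−11)(7−5)(7−3)(7−10) = (−4)·2·4·(−3) = 96 ≡ 5, so v_5 = 5^{−1} = 8 (mod 13).
  v = [4, 4, 11, 12, 8].
Step 2: syndromes of r = [5, 11, 0, 10, 9] (all sums mod 13).
  S_0 = Σ v_i r_i = 4·5 + 4·11 + 11·0 + 12·10 + 8·9 = 256 ≡ 9.
  S_1 = Σ v_i α_i r_i = 4·11·5 + 4·5·11 + 11·3·0 + 12·10·10 + 8·7·9 = 2144 ≡ 12.
  α_i^2 mod 13 = [4, 12, 9, 9, 10].
  S_2 = Σ v_i α_i^2 r_i = 4·4·5 + 4·12·11 + 11·9·0 + 12·9·10 + 8·10·9 = 2408 ≡ 3.
  S = (9, 12, 3) ≠ 0, so r is not a codeword (an error is present).
Step 3: locate the error. For a single error e at position i, S_ℓ = v_i·e·α_i^ℓ, so α_err = S_1/S_0.
  S_0^{−1} = 9^{−1} = 3 (mod 13), so α_err = 12·3 = 36 ≡ 10 = α_4. Error position i = 4.
  Consistency check: S_2/S_1 = 3·12 = 36 ≡ 10 = α_err ✓ (single-error assumption holds).
Step 4: error magnitude e = S_0/v_4 = S_0·∏_{j≠4}(α_4 − α_j) = 9·12 = 108 ≡ 4 (mod 13).
Step 5: correct position 4: c_4 = r_4 − e = 10 − 4 ≡ 6 (mod 13). Hence c = [5, 11, 0, 6, 9].
  Check: interpolating c through the α_i gives m(x) = 3 + 12·x (degree < 2) with m(α_i) = c_i for every i, so c is indeed a codeword.


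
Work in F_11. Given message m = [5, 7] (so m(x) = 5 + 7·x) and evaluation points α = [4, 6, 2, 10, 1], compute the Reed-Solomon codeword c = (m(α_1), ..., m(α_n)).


c = [0, 3, 8, 9, 1]

Message polynomial: m(x) = 5 + 7·x (mod 11).
For each evaluation point α_i, compute m(α_i) mod 11:
  α_1 = 4: Horner steps 7 → 0, so m(4) = 0.
  α_2 = 6: Horner steps 7 → 3, so m(6) = 3.
  α_3 = 2: Horner steps 7 → 8, so m(2) = 8.
  α_4 = 10: Horner steps 7 → 9, so m(10) = 9.
  α_5 = 1: Horner steps 7 → 1, so m(1) = 1.
Codeword c = [0, 3, 8, 9, 1] ∈ F_11^5.


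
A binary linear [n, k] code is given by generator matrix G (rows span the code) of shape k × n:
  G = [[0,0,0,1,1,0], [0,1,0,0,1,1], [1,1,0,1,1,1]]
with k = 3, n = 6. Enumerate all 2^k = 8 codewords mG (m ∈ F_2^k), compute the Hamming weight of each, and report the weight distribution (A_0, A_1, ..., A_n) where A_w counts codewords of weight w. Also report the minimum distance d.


Weight distribution: A_0 = 1, A_2 = 3, A_3 = 3, A_5 = 1. Minimum distance d = 2.

Enumerate all 2^3 = 8 messages m ∈ F_2^3.
For each, compute codeword c = mG in F_2^6, then tally its weight.
  m = 000 → c = 000000, weight = 0.
  m = 100 → c = 000110, weight = 2.
  m = 010 → c = 010011, weight = 3.
  m = 110 → c = 010101, weight = 3.
  m = 001 → c = 110111, weight = 5.
  m = 101 → c = 110001, weight = 3.
  m = 011 → c = 100100, weight = 2.
  m = 111 → c = 100010, weight = 2.
Tally weights:
  weight 0: 1 codewords.
  weight 2: 3 codewords.
  weight 3: 3 codewords.
  weight 5: 1 codewords.
Minimum distance d = smallest w > 0 with A_w > 0 = 2.
Sanity: Σ A_w = 8 = 2^3 = 8 ✓.


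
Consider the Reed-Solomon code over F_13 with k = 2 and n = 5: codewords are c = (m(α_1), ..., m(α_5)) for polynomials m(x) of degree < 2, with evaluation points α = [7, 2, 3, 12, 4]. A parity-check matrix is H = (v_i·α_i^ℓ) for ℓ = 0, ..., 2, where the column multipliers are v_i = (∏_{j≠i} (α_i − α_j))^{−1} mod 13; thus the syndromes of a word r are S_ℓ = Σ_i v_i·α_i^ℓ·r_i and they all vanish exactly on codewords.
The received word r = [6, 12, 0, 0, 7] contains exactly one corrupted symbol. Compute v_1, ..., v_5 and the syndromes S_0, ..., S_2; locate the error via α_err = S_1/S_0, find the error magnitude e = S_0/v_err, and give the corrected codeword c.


S = (12, 10, 4), error at position 3, error magnitude e = 10, c = [6, 12, 3, 0, 7].

Step 1: column multipliers v_i = (∏_{j≠i}(α_i − α_j))^{−1} mod 13.
  i = 1 (α = 7): (7−2)(7−3)(7−12)(7−4) = 5·4·(−5)·3 = −300 ≡ 12, so v_1 = 12^{−1} = 12 (mod 13).
  i = 2 (α = 2): (2−7)(2−3)(2−12)(2−4) = (−5)·(−1)·(−10)·(−2) = 100 ≡ 9, so v_2 = 9^{−1} = 3 (mod 13).
  i = 3 (α = 3): (3−7)(3−2)(3−12)(3−4) = (−4)·1·(−9)·(−1) = −36 ≡ 3, so v_3 = 3^{−1} = 9 (mod 13).
  i = 4 (α = 12): (12−7)(12−2)(12−3)(12−4) = 5·10·9·8 = 3600 ≡ 12, so v_4 = 12^{−1} = 12 (mod 13).
  i = 5 (α = 4): (4−7)(4−2)(4−3)(4−12) = (−3)·2·1·(−8) = 48 ≡ 9, so v_5 = 9^{−1} = 3 (mod 13).
  v = [12, 3, 9, 12, 3].
Step 2: syndromes of r = [6, 12, 0, 0, 7] (all sums mod 13).
  S_0 = Σ v_i r_i = 12·6 + 3·12 + 9·0 + 12·0 + 3·7 = 129 ≡ 12.
  S_1 = Σ v_i α_i r_i = 12·7·6 + 3·2·12 + 9·3·0 + 12·12·0 + 3·4·7 = 660 ≡ 10.
  α_i^2 mod 13 = [10, 4, 9, 1, 3].
  S_2 = Σ v_i α_i^2 r_i = 12·10·6 + 3·4·12 + 9·9·0 + 12·1·0 + 3·3·7 = 927 ≡ 4.
  S = (12, 10, 4) ≠ 0, so r is not a codeword (an error is present).
Step 3: locate the error. For a single error e at position i, S_ℓ = v_i·e·α_i^ℓ, so α_err = S_1/S_0.
  S_0^{−1} = 12^{−1} = 12 (mod 13), so α_err = 10·12 = 120 ≡ 3 = α_3. Error position i = 3.
  Consistency check: S_2/S_1 = 4·4 = 16 ≡ 3 = α_err ✓ (single-error assumption holds).
Step 4: error magnitude e = S_0/v_3 = S_0·∏_{j≠3}(α_3 − α_j) = 12·3 = 36 ≡ 10 (mod 13).
Step 5: correct position 3: c_3 = r_3 − e = 0 − 10 ≡ 3 (mod 13). Hence c = [6, 12, 3, 0, 7].
  Check: interpolating c through the α_i gives m(x) = 4 + 4·x (degree < 2) with m(α_i) = c_i for every i, so c is indeed a codeword.


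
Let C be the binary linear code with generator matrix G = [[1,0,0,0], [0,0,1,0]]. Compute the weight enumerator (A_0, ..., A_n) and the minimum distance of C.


Weight distribution: A_0 = 1, A_1 = 2, A_2 = 1. Minimum distance d = 1.

Enumerate all 2^2 = 4 messages m ∈ F_2^2.
For each, compute codeword c = mG in F_2^4, then tally its weight.
  m = 00 → c = 0000, weight = 0.
  m = 10 → c = 1000, weight = 1.
  m = 01 → c = 0010, weight = 1.
  m = 11 → c = 1010, weight = 2.
Tally weights:
  weight 0: 1 codewords.
  weight 1: 2 codewords.
  weight 2: 1 codewords.
Minimum distance d = smallest w > 0 with A_w > 0 = 1.
Sanity: Σ A_w = 4 = 2^2 = 4 ✓.


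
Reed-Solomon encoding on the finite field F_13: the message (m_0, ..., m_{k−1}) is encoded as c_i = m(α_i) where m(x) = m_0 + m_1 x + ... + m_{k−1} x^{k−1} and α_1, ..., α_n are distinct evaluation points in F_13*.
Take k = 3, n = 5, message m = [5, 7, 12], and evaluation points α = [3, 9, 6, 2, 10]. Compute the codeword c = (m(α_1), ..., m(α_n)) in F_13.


c = [4, 0, 11, 2, 1]

Message polynomial: m(x) = 5 + 7·x + 12·x^2 (mod 13).
For each evaluation point α_i, compute m(α_i) mod 13:
  α_1 = 3: Horner steps 12 → 4 → 4, so m(3) = 4.
  α_2 = 9: Horner steps 12 → 11 → 0, so m(9) = 0.
  α_3 = 6: Horner steps 12 → 1 → 11, so m(6) = 11.
  α_4 = 2: Horner steps 12 → 5 → 2, so m(2) = 2.
  α_5 = 10: Horner steps 12 → 10 → 1, so m(10) = 1.
Codeword c = [4, 0, 11, 2, 1] ∈ F_13^5.


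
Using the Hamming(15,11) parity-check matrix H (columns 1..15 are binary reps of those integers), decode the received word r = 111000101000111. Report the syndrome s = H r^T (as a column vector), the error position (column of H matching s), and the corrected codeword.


s = (0, 0, 1, 0)^T, error position = 2, corrected codeword c = 101000101000111

Compute s = H r^T mod 2 one row at a time:
  s_1 = 0 + 1 + 0 + 0 + 0 + 1 + 1 + 1 = 4 ≡ 0 (mod 2).
  s_2 = 0 + 0 + 0 + 1 + 0 + 1 + 1 + 1 = 4 ≡ 0 (mod 2).
  s_3 = 1 + 1 + 0 + 1 + 0 + 0 + 1 + 1 = 5 ≡ 1 (mod 2).
  s_4 = 1 + 1 + 0 + 1 + 1 + 0 + 1 + 1 = 6 ≡ 0 (mod 2).
s = (0, 0, 1, 0)^T — this equals column 2 of H (binary 0010), so error is at position 2.
Correct: flip bit 2 of r = 111000101000111 to get c = 101000101000111.


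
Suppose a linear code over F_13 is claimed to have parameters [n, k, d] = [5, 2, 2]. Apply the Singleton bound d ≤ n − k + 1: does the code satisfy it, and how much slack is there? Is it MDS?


Singleton RHS = n − k + 1 = 4, slack = 2, bound satisfied, not MDS.

Singleton bound: d ≤ n − k + 1.
Here n = 5, k = 2, so n − k + 1 = 4.
Given d = 2, check d ≤ 4: YES.
Slack = (n − k + 1) − d = 2.
The code is NOT MDS (slack = 2 > 0).
Description: the claimed parameters are [5, 2, 2]_13; such a code would be non-MDS.


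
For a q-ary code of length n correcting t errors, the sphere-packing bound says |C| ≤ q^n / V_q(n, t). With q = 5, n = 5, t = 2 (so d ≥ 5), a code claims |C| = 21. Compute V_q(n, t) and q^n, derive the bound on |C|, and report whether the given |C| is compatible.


V_q(n, t) = 181, q^n = 3125, Hamming bound = 17, |C| = 21 > bound (violated).

Step 1: Compute V_q(n, t) = Σ_{j=0}^2 C(n, j) (q−1)^j.
  j = 0: C(5,0)·(4)^0 = 1·1 = 1.
  j = 1: C(5,1)·(4)^1 = 5·4 = 20.
  j = 2: C(5,2)·(4)^2 = 10·16 = 160.
  V_q(n, t) = 1 + 20 + 160 = 181.
Step 2: q^n = 5^5 = 3125.
Step 3: Hamming bound ⌊q^n / V_q(n,t)⌋ = ⌊3125/181⌋ = 17.
Step 4: Compare |C| = 21 to 17: violated.
The claimed |C| lies above the Hamming bound, so no 5-ary code of length 5 with d ≥ 5 can have 21 codewords.


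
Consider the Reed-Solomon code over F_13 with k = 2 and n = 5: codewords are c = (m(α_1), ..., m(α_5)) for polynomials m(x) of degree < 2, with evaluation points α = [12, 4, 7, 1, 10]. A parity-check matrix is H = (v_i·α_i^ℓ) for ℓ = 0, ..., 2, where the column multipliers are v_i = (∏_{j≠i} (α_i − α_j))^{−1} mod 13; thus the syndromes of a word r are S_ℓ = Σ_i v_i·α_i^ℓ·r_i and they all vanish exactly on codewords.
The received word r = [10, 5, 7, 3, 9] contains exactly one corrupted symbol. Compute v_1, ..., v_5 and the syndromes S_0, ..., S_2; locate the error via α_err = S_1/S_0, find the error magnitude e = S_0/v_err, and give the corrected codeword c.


S = (12, 1, 12), error at position 1, error magnitude e = 4, c = [6, 5, 7, 3, 9].

Step 1: column multipliers v_i = (∏_{j≠i}(α_i − α_j))^{−1} mod 13.
  i = 1 (α = 12): (12−4)(12−7)(12−1)(12−10) = 8·5·11·2 = 880 ≡ 9, so v_1 = 9^{−1} = 3 (mod 13).
  i = 2 (α = 4): (4−12)(4−7)(4−1)(4−10) = (−8)·(−3)·3·(−6) = −432 ≡ 10, so v_2 = 10^{−1} = 4 (mod 13).
  i = 3 (α = 7): (7−12)(7−4)(7−1)(7−10) = (−5)·3·6·(−3) = 270 ≡ 10, so v_3 = 10^{−1} = 4 (mod 13).
  i = 4 (α = 1): (1−12)(1−4)(1−7)(1−10) = (−11)·(−3)·(−6)·(−9) = 1782 ≡ 1, so v_4 = 1^{−1} = 1 (mod 13).
  i = 5 (α = 10): (10−12)(10−4)(10−7)(10−1) = (−2)·6·3·9 = −324 ≡ 1, so v_5 = 1^{−1} = 1 (mod 13).
  v = [3, 4, 4, 1, 1].
Step 2: syndromes of r = [10, 5, 7, 3, 9] (all sums mod 13).
  S_0 = Σ v_i r_i = 3·10 + 4·5 + 4·7 + 1·3 + 1·9 = 90 ≡ 12.
  S_1 = Σ v_i α_i r_i = 3·12·10 + 4·4·5 + 4·7·7 + 1·1·3 + 1·10·9 = 729 ≡ 1.
  α_i^2 mod 13 = [1, 3, 10, 1, 9].
  S_2 = Σ v_i α_i^2 r_i = 3·1·10 + 4·3·5 + 4·10·7 + 1·1·3 + 1·9·9 = 454 ≡ 12.
  S = (12, 1, 12) ≠ 0, so r is not a codeword (an error is present).
Step 3: locate the error. For a single error e at position i, S_ℓ = v_i·e·α_i^ℓ, so α_err = S_1/S_0.
  S_0^{−1} = 12^{−1} = 12 (mod 13), so α_err = 1·12 = 12 ≡ 12 = α_1. Error position i = 1.
  Consistency check: S_2/S_1 = 12·1 = 12 ≡ 12 = α_err ✓ (single-error assumption holds).
Step 4: error magnitude e = S_0/v_1 = S_0·∏_{j≠1}(α_1 − α_j) = 12·9 = 108 ≡ 4 (mod 13).
Step 5: correct position 1: c_1 = r_1 − e = 10 − 4 ≡ 6 (mod 13). Hence c = [6, 5, 7, 3, 9].
  Check: interpolating c through the α_i gives m(x) = 11 + 5·x (degree < 2) with m(α_i) = c_i for every i, so c is indeed a codeword.
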